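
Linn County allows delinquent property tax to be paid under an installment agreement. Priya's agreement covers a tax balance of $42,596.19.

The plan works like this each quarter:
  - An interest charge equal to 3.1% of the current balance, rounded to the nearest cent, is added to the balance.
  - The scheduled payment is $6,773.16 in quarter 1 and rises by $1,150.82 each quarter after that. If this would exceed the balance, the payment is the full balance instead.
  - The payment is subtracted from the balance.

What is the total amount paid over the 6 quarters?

Quarter 1: opening $42,596.19; interest $1,320.48 → $43,916.67; payment $6,773.16; balance $37,143.51
Quarter 2: opening $37,143.51; interest $1,151.45 → $38,294.96; payment $7,923.98; balance $30,370.98
Quarter 3: opening $30,370.98; interest $941.50 → $31,312.48; payment $9,074.80; balance $22,237.68
Quarter 4: opening $22,237.68; interest $689.37 → $22,927.05; payment $10,225.62; balance $12,701.43
Quarter 5: opening $12,701.43; interest $393.74 → $13,095.17; payment $11,376.44; balance $1,718.73
Quarter 6: opening $1,718.73; interest $53.28 → $1,772.01; payment $1,772.01; balance $0.00
Total paid: $47,146.01

$47,146.01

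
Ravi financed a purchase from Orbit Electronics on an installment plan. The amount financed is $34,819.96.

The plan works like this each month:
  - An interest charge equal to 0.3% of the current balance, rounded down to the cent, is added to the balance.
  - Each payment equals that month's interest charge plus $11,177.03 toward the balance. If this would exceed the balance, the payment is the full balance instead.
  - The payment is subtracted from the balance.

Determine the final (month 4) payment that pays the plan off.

$1,292.73

Month 1: $34,819.96 +$104.45 interest = $34,924.41; pay $11,281.48 → $23,642.93
Month 2: $23,642.93 +$70.92 interest = $23,713.85; pay $11,247.95 → $12,465.90
Month 3: $12,465.90 +$37.39 interest = $12,503.29; pay $11,214.42 → $1,288.87
Month 4: $1,288.87 +$3.86 interest = $1,292.73; pay $1,292.73 → $0.00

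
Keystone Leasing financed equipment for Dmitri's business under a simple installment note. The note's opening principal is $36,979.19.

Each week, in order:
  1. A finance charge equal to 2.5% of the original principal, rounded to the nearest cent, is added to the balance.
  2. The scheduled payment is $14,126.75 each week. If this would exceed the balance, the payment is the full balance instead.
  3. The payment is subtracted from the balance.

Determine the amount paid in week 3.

Week 1: $36,979.19 +$924.48 interest = $37,903.67; pay $14,126.75 → $23,776.92
Week 2: $23,776.92 +$924.48 interest = $24,701.40; pay $14,126.75 → $10,574.65
Week 3: $10,574.65 +$924.48 interest = $11,499.13; pay $11,499.13 → $0.00

$11,499.13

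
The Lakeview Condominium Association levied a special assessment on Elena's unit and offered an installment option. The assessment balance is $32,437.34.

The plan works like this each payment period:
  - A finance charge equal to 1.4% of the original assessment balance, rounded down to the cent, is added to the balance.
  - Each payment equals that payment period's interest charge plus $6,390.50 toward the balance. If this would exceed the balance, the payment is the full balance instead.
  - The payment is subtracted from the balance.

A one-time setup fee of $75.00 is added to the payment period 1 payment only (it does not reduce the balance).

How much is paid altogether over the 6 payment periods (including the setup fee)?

Payment period 1: opening $32,437.34; interest $454.12 → $32,891.46; payment $6,844.62 (+ $75.00 fee); balance $26,046.84
Payment period 2: opening $26,046.84; interest $454.12 → $26,500.96; payment $6,844.62; balance $19,656.34
Payment period 3: opening $19,656.34; interest $454.12 → $20,110.46; payment $6,844.62; balance $13,265.84
Payment period 4: opening $13,265.84; interest $454.12 → $13,719.96; payment $6,844.62; balance $6,875.34
Payment period 5: opening $6,875.34; interest $454.12 → $7,329.46; payment $6,844.62; balance $484.84
Payment period 6: opening $484.84; interest $454.12 → $938.96; payment $938.96; balance $0.00
Total paid: $35,237.06

$35,237.06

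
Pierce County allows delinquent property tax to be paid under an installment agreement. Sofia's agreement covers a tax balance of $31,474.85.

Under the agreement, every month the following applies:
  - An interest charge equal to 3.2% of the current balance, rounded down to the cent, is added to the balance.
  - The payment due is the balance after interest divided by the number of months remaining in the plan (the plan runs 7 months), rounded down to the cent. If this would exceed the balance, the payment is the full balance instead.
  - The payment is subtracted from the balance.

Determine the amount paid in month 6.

Month 1: $31,474.85 +$1,007.19 interest = $32,482.04; pay $4,640.29 → $27,841.75
Month 2: $27,841.75 +$890.93 interest = $28,732.68; pay $4,788.78 → $23,943.90
Month 3: $23,943.90 +$766.20 interest = $24,710.10; pay $4,942.02 → $19,768.08
Month 4: $19,768.08 +$632.57 interest = $20,400.65; pay $5,100.16 → $15,300.49
Month 5: $15,300.49 +$489.61 interest = $15,790.10; pay $5,263.36 → $10,526.74
Month 6: $10,526.74 +$336.85 interest = $10,863.59; pay $5,431.79 → $5,431.80

$5,431.79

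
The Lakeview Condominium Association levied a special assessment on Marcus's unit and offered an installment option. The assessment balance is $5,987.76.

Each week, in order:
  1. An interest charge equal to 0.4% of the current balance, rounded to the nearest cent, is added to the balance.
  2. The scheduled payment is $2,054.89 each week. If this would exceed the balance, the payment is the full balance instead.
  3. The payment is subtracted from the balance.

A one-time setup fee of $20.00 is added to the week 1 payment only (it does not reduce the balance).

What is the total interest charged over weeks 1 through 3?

$47.45

Week 1: $5,987.76 +$23.95 interest = $6,011.71; pay $2,054.89 (+ $20.00 fee) → $3,956.82
Week 2: $3,956.82 +$15.83 interest = $3,972.65; pay $2,054.89 → $1,917.76
Week 3: $1,917.76 +$7.67 interest = $1,925.43; pay $1,925.43 → $0.00
Total interest: $23.95 + $15.83 + $7.67 = $47.45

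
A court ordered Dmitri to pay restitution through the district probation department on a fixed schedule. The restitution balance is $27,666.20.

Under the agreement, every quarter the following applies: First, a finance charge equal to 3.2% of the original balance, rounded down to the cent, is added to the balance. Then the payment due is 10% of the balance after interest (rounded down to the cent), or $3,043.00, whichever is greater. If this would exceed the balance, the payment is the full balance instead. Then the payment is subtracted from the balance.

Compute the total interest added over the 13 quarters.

$11,509.03

Quarter 1: $27,666.20 +$885.31 interest = $28,551.51; pay $3,043.00 → $25,508.51
Quarter 2: $25,508.51 +$885.31 interest = $26,393.82; pay $3,043.00 → $23,350.82
Quarter 3: $23,350.82 +$885.31 interest = $24,236.13; pay $3,043.00 → $21,193.13
Quarter 4: $21,193.13 +$885.31 interest = $22,078.44; pay $3,043.00 → $19,035.44
Quarter 5: $19,035.44 +$885.31 interest = $19,920.75; pay $3,043.00 → $16,877.75
Quarter 6: $16,877.75 +$885.31 interest = $17,763.06; pay $3,043.00 → $14,720.06
Quarter 7: $14,720.06 +$885.31 interest = $15,605.37; pay $3,043.00 → $12,562.37
Quarter 8: $12,562.37 +$885.31 interest = $13,447.68; pay $3,043.00 → $10,404.68
Quarter 9: $10,404.68 +$885.31 interest = $11,289.99; pay $3,043.00 → $8,246.99
Quarter 10: $8,246.99 +$885.31 interest = $9,132.30; pay $3,043.00 → $6,089.30
Quarter 11: $6,089.30 +$885.31 interest = $6,974.61; pay $3,043.00 → $3,931.61
Quarter 12: $3,931.61 +$885.31 interest = $4,816.92; pay $3,043.00 → $1,773.92
Quarter 13: $1,773.92 +$885.31 interest = $2,659.23; pay $2,659.23 → $0.00
Total interest: $885.31 + $885.31 + $885.31 + $885.31 + $885.31 + $885.31 + $885.31 + $885.31 + $885.31 + $885.31 + $885.31 + $885.31 + $885.31 = $11,509.03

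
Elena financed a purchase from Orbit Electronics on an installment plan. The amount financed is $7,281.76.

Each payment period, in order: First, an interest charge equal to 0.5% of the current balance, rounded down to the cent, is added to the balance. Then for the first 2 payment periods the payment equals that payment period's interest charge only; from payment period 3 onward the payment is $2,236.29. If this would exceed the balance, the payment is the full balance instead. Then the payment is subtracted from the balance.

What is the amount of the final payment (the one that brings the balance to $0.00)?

Payment period 1: opening $7,281.76; interest $36.40 → $7,318.16; payment $36.40; balance $7,281.76
Payment period 2: opening $7,281.76; interest $36.40 → $7,318.16; payment $36.40; balance $7,281.76
Payment period 3: opening $7,281.76; interest $36.40 → $7,318.16; payment $2,236.29; balance $5,081.87
Payment period 4: opening $5,081.87; interest $25.40 → $5,107.27; payment $2,236.29; balance $2,870.98
Payment period 5: opening $2,870.98; interest $14.35 → $2,885.33; payment $2,236.29; balance $649.04
Payment period 6: opening $649.04; interest $3.24 → $652.28; payment $652.28; balance $0.00

$652.28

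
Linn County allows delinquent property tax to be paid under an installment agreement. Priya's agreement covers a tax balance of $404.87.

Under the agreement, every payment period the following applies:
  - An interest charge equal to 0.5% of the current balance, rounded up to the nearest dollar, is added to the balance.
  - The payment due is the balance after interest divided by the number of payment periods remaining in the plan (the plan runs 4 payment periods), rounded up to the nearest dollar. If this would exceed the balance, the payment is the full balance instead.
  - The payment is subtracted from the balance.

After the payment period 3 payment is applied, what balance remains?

$102.87

Payment period 1: opening $404.87; interest $3.00 → $407.87; payment $102.00; balance $305.87
Payment period 2: opening $305.87; interest $2.00 → $307.87; payment $103.00; balance $204.87
Payment period 3: opening $204.87; interest $2.00 → $206.87; payment $104.00; balance $102.87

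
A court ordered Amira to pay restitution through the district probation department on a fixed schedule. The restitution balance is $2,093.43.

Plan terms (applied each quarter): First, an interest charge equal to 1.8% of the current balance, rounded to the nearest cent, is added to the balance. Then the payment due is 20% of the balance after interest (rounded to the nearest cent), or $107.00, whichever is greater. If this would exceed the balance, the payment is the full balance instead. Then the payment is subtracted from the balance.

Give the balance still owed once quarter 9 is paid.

Quarter 1: $2,093.43 +$37.68 interest = $2,131.11; pay $426.22 → $1,704.89
Quarter 2: $1,704.89 +$30.69 interest = $1,735.58; pay $347.12 → $1,388.46
Quarter 3: $1,388.46 +$24.99 interest = $1,413.45; pay $282.69 → $1,130.76
Quarter 4: $1,130.76 +$20.35 interest = $1,151.11; pay $230.22 → $920.89
Quarter 5: $920.89 +$16.58 interest = $937.47; pay $187.49 → $749.98
Quarter 6: $749.98 +$13.50 interest = $763.48; pay $152.70 → $610.78
Quarter 7: $610.78 +$10.99 interest = $621.77; pay $124.35 → $497.42
Quarter 8: $497.42 +$8.95 interest = $506.37; pay $107.00 → $399.37
Quarter 9: $399.37 +$7.19 interest = $406.56; pay $107.00 → $299.56

$299.56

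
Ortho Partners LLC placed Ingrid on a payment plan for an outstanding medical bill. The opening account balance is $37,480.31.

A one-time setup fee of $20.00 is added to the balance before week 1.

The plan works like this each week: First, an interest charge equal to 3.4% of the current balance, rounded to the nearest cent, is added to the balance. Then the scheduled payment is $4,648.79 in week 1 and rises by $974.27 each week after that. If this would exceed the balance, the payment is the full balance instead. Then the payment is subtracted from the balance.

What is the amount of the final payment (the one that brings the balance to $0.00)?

Week 1: $37,500.31 +$1,275.01 interest = $38,775.32; pay $4,648.79 → $34,126.53
Week 2: $34,126.53 +$1,160.30 interest = $35,286.83; pay $5,623.06 → $29,663.77
Week 3: $29,663.77 +$1,008.57 interest = $30,672.34; pay $6,597.33 → $24,075.01
Week 4: $24,075.01 +$818.55 interest = $24,893.56; pay $7,571.60 → $17,321.96
Week 5: $17,321.96 +$588.95 interest = $17,910.91; pay $8,545.87 → $9,365.04
Week 6: $9,365.04 +$318.41 interest = $9,683.45; pay $9,520.14 → $163.31
Week 7: $163.31 +$5.55 interest = $168.86; pay $168.86 → $0.00

$168.86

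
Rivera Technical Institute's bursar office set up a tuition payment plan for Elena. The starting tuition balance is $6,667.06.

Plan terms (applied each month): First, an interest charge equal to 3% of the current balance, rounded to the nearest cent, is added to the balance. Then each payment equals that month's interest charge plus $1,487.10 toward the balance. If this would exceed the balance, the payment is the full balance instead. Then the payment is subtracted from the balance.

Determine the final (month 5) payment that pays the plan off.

Month 1: $6,667.06 +$200.01 interest = $6,867.07; pay $1,687.11 → $5,179.96
Month 2: $5,179.96 +$155.40 interest = $5,335.36; pay $1,642.50 → $3,692.86
Month 3: $3,692.86 +$110.79 interest = $3,803.65; pay $1,597.89 → $2,205.76
Month 4: $2,205.76 +$66.17 interest = $2,271.93; pay $1,553.27 → $718.66
Month 5: $718.66 +$21.56 interest = $740.22; pay $740.22 → $0.00

$740.22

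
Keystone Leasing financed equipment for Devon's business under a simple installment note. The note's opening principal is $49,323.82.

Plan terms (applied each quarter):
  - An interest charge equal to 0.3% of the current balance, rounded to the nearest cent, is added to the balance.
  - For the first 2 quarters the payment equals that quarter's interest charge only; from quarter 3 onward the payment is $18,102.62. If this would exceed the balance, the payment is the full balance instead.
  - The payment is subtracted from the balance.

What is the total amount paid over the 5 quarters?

$49,901.92

Quarter 1: opening $49,323.82; interest $147.97 → $49,471.79; payment $147.97; balance $49,323.82
Quarter 2: opening $49,323.82; interest $147.97 → $49,471.79; payment $147.97; balance $49,323.82
Quarter 3: opening $49,323.82; interest $147.97 → $49,471.79; payment $18,102.62; balance $31,369.17
Quarter 4: opening $31,369.17; interest $94.11 → $31,463.28; payment $18,102.62; balance $13,360.66
Quarter 5: opening $13,360.66; interest $40.08 → $13,400.74; payment $13,400.74; balance $0.00
Total paid: $49,901.92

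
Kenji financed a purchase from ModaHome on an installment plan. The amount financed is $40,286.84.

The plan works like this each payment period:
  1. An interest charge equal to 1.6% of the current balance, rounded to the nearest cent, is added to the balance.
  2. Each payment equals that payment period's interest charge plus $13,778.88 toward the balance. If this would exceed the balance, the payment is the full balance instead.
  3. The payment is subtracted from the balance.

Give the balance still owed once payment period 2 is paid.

$12,729.08

Payment period 1: opening $40,286.84; interest $644.59 → $40,931.43; payment $14,423.47; balance $26,507.96
Payment period 2: opening $26,507.96; interest $424.13 → $26,932.09; payment $14,203.01; balance $12,729.08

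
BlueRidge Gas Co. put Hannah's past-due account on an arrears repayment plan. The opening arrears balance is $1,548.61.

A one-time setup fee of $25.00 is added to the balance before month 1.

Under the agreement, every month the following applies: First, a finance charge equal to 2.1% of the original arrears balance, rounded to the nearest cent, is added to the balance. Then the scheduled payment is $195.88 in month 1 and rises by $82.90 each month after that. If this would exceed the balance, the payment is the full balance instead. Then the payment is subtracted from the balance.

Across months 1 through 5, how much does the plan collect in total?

$1,736.21

Month 1: opening $1,573.61; interest $32.52 → $1,606.13; payment $195.88; balance $1,410.25
Month 2: opening $1,410.25; interest $32.52 → $1,442.77; payment $278.78; balance $1,163.99
Month 3: opening $1,163.99; interest $32.52 → $1,196.51; payment $361.68; balance $834.83
Month 4: opening $834.83; interest $32.52 → $867.35; payment $444.58; balance $422.77
Month 5: opening $422.77; interest $32.52 → $455.29; payment $455.29; balance $0.00
Total paid: $1,736.21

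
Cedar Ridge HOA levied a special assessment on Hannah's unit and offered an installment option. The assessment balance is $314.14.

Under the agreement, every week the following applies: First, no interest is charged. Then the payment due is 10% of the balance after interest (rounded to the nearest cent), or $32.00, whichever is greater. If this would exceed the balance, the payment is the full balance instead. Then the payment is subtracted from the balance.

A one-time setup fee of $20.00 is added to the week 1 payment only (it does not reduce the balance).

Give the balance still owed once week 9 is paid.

Week 1: opening $314.14; payment $32.00 (+ $20.00 fee); balance $282.14
Week 2: opening $282.14; payment $32.00; balance $250.14
Week 3: opening $250.14; payment $32.00; balance $218.14
Week 4: opening $218.14; payment $32.00; balance $186.14
Week 5: opening $186.14; payment $32.00; balance $154.14
Week 6: opening $154.14; payment $32.00; balance $122.14
Week 7: opening $122.14; payment $32.00; balance $90.14
Week 8: opening $90.14; payment $32.00; balance $58.14
Week 9: opening $58.14; payment $32.00; balance $26.14

$26.14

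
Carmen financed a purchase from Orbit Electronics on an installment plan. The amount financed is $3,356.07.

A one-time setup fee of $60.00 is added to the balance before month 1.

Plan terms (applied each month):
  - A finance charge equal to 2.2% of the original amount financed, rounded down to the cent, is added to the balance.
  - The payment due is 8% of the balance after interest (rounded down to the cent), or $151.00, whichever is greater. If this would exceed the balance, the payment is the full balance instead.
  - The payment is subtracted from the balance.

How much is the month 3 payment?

Month 1: opening $3,416.07; interest $73.83 → $3,489.90; payment $279.19; balance $3,210.71
Month 2: opening $3,210.71; interest $73.83 → $3,284.54; payment $262.76; balance $3,021.78
Month 3: opening $3,021.78; interest $73.83 → $3,095.61; payment $247.64; balance $2,847.97

$247.64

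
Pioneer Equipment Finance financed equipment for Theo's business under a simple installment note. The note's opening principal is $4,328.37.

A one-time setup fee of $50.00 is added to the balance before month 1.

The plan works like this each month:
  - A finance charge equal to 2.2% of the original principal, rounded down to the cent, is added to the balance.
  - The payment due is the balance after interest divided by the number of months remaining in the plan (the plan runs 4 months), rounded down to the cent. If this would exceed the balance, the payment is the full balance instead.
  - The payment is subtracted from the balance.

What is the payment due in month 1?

# | Opening | Interest | Payment | End bal
1 | $4,378.37 | $95.22 | $1,118.39 | $3,355.20

$1,118.39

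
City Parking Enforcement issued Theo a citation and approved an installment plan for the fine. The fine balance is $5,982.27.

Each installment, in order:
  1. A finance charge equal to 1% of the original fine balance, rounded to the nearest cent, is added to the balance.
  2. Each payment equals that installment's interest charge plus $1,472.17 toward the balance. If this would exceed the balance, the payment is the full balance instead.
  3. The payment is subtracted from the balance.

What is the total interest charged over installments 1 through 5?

$299.10

Installment 1: $5,982.27 +$59.82 interest = $6,042.09; pay $1,531.99 → $4,510.10
Installment 2: $4,510.10 +$59.82 interest = $4,569.92; pay $1,531.99 → $3,037.93
Installment 3: $3,037.93 +$59.82 interest = $3,097.75; pay $1,531.99 → $1,565.76
Installment 4: $1,565.76 +$59.82 interest = $1,625.58; pay $1,531.99 → $93.59
Installment 5: $93.59 +$59.82 interest = $153.41; pay $153.41 → $0.00
Total interest: $59.82 + $59.82 + $59.82 + $59.82 + $59.82 = $299.10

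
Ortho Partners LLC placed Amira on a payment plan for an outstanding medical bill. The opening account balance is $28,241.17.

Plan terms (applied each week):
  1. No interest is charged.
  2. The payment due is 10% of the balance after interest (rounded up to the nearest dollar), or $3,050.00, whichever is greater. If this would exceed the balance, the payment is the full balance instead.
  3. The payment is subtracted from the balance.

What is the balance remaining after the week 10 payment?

Week 1: opening $28,241.17; payment $3,050.00; balance $25,191.17
Week 2: opening $25,191.17; payment $3,050.00; balance $22,141.17
Week 3: opening $22,141.17; payment $3,050.00; balance $19,091.17
Week 4: opening $19,091.17; payment $3,050.00; balance $16,041.17
Week 5: opening $16,041.17; payment $3,050.00; balance $12,991.17
Week 6: opening $12,991.17; payment $3,050.00; balance $9,941.17
Week 7: opening $9,941.17; payment $3,050.00; balance $6,891.17
Week 8: opening $6,891.17; payment $3,050.00; balance $3,841.17
Week 9: opening $3,841.17; payment $3,050.00; balance $791.17
Week 10: opening $791.17; payment $791.17; balance $0.00

$0.00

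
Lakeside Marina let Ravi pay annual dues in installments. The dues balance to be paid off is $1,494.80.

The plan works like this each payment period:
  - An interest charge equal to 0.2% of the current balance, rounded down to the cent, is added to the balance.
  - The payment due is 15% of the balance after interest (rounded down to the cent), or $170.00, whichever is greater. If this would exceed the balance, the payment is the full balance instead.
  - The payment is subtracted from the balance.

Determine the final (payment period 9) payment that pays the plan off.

# | Opening | Interest | Payment | End bal
1 | $1,494.80 | $2.98 | $224.66 | $1,273.12
2 | $1,273.12 | $2.54 | $191.34 | $1,084.32
3 | $1,084.32 | $2.16 | $170.00 | $916.48
4 | $916.48 | $1.83 | $170.00 | $748.31
5 | $748.31 | $1.49 | $170.00 | $579.80
6 | $579.80 | $1.15 | $170.00 | $410.95
7 | $410.95 | $0.82 | $170.00 | $241.77
8 | $241.77 | $0.48 | $170.00 | $72.25
9 | $72.25 | $0.14 | $72.39 | $0.00

$72.39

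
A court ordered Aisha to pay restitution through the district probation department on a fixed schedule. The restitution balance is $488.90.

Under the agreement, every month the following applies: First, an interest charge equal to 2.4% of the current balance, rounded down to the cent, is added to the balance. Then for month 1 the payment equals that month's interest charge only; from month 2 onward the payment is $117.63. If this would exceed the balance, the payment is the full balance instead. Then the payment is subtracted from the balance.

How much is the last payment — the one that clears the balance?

$50.99

# | Opening | Interest | Payment | End bal
1 | $488.90 | $11.73 | $11.73 | $488.90
2 | $488.90 | $11.73 | $117.63 | $383.00
3 | $383.00 | $9.19 | $117.63 | $274.56
4 | $274.56 | $6.58 | $117.63 | $163.51
5 | $163.51 | $3.92 | $117.63 | $49.80
6 | $49.80 | $1.19 | $50.99 | $0.00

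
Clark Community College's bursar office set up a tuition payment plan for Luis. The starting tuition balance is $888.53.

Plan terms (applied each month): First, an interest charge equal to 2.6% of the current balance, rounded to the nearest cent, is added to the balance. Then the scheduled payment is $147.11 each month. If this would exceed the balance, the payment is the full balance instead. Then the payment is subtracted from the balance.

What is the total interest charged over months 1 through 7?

Month 1: opening $888.53; interest $23.10 → $911.63; payment $147.11; balance $764.52
Month 2: opening $764.52; interest $19.88 → $784.40; payment $147.11; balance $637.29
Month 3: opening $637.29; interest $16.57 → $653.86; payment $147.11; balance $506.75
Month 4: opening $506.75; interest $13.18 → $519.93; payment $147.11; balance $372.82
Month 5: opening $372.82; interest $9.69 → $382.51; payment $147.11; balance $235.40
Month 6: opening $235.40; interest $6.12 → $241.52; payment $147.11; balance $94.41
Month 7: opening $94.41; interest $2.45 → $96.86; payment $96.86; balance $0.00
Total interest: $23.10 + $19.88 + $16.57 + $13.18 + $9.69 + $6.12 + $2.45 = $90.99

$90.99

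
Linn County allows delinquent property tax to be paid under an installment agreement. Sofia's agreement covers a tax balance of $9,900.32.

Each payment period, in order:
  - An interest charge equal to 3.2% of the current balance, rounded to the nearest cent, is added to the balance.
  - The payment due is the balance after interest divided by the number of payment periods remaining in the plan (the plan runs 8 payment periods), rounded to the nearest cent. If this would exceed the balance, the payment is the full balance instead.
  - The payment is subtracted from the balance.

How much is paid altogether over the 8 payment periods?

# | Opening | Interest | Payment | End bal
1 | $9,900.32 | $316.81 | $1,277.14 | $8,939.99
2 | $8,939.99 | $286.08 | $1,318.01 | $7,908.06
3 | $7,908.06 | $253.06 | $1,360.19 | $6,800.93
4 | $6,800.93 | $217.63 | $1,403.71 | $5,614.85
5 | $5,614.85 | $179.68 | $1,448.63 | $4,345.90
6 | $4,345.90 | $139.07 | $1,494.99 | $2,989.98
7 | $2,989.98 | $95.68 | $1,542.83 | $1,542.83
8 | $1,542.83 | $49.37 | $1,592.20 | $0.00
Total paid: $11,437.70

$11,437.70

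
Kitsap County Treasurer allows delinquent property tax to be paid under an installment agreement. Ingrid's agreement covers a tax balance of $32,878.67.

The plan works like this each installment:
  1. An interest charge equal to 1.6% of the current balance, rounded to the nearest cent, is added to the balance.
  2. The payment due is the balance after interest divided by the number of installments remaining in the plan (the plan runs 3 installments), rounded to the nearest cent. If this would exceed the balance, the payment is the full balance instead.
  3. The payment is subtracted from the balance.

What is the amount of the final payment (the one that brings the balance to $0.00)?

Installment 1: $32,878.67 +$526.06 interest = $33,404.73; pay $11,134.91 → $22,269.82
Installment 2: $22,269.82 +$356.32 interest = $22,626.14; pay $11,313.07 → $11,313.07
Installment 3: $11,313.07 +$181.01 interest = $11,494.08; pay $11,494.08 → $0.00

$11,494.08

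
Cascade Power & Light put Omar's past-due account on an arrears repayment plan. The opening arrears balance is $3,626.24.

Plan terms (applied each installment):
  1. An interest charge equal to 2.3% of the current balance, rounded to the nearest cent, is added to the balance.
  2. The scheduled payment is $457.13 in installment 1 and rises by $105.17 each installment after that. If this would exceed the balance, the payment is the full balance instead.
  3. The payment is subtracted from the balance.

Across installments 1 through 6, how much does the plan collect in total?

$3,944.49

Installment 1: $3,626.24 +$83.40 interest = $3,709.64; pay $457.13 → $3,252.51
Installment 2: $3,252.51 +$74.81 interest = $3,327.32; pay $562.30 → $2,765.02
Installment 3: $2,765.02 +$63.60 interest = $2,828.62; pay $667.47 → $2,161.15
Installment 4: $2,161.15 +$49.71 interest = $2,210.86; pay $772.64 → $1,438.22
Installment 5: $1,438.22 +$33.08 interest = $1,471.30; pay $877.81 → $593.49
Installment 6: $593.49 +$13.65 interest = $607.14; pay $607.14 → $0.00
Total paid: $3,944.49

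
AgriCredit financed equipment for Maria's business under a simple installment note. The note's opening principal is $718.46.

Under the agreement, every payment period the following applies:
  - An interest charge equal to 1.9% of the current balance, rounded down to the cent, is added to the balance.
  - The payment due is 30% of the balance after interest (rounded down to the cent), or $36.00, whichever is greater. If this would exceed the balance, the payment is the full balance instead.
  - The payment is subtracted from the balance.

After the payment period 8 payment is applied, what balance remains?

$25.57

Payment period 1: opening $718.46; interest $13.65 → $732.11; payment $219.63; balance $512.48
Payment period 2: opening $512.48; interest $9.73 → $522.21; payment $156.66; balance $365.55
Payment period 3: opening $365.55; interest $6.94 → $372.49; payment $111.74; balance $260.75
Payment period 4: opening $260.75; interest $4.95 → $265.70; payment $79.71; balance $185.99
Payment period 5: opening $185.99; interest $3.53 → $189.52; payment $56.85; balance $132.67
Payment period 6: opening $132.67; interest $2.52 → $135.19; payment $40.55; balance $94.64
Payment period 7: opening $94.64; interest $1.79 → $96.43; payment $36.00; balance $60.43
Payment period 8: opening $60.43; interest $1.14 → $61.57; payment $36.00; balance $25.57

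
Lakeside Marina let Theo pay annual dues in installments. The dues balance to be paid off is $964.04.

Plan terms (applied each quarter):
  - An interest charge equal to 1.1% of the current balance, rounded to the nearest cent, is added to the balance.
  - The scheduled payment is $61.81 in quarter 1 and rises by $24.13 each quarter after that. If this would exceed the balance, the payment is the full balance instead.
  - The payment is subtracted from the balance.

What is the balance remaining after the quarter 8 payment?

$0.00

Quarter 1: $964.04 +$10.60 interest = $974.64; pay $61.81 → $912.83
Quarter 2: $912.83 +$10.04 interest = $922.87; pay $85.94 → $836.93
Quarter 3: $836.93 +$9.21 interest = $846.14; pay $110.07 → $736.07
Quarter 4: $736.07 +$8.10 interest = $744.17; pay $134.20 → $609.97
Quarter 5: $609.97 +$6.71 interest = $616.68; pay $158.33 → $458.35
Quarter 6: $458.35 +$5.04 interest = $463.39; pay $182.46 → $280.93
Quarter 7: $280.93 +$3.09 interest = $284.02; pay $206.59 → $77.43
Quarter 8: $77.43 +$0.85 interest = $78.28; pay $78.28 → $0.00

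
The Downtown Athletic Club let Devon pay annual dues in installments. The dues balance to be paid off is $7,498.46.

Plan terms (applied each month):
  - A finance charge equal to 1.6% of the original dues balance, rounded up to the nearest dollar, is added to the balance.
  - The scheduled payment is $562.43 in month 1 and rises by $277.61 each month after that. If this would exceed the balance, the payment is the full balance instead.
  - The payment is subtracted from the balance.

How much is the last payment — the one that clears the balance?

$799.73

# | Opening | Interest | Payment | End bal
1 | $7,498.46 | $120.00 | $562.43 | $7,056.03
2 | $7,056.03 | $120.00 | $840.04 | $6,335.99
3 | $6,335.99 | $120.00 | $1,117.65 | $5,338.34
4 | $5,338.34 | $120.00 | $1,395.26 | $4,063.08
5 | $4,063.08 | $120.00 | $1,672.87 | $2,510.21
6 | $2,510.21 | $120.00 | $1,950.48 | $679.73
7 | $679.73 | $120.00 | $799.73 | $0.00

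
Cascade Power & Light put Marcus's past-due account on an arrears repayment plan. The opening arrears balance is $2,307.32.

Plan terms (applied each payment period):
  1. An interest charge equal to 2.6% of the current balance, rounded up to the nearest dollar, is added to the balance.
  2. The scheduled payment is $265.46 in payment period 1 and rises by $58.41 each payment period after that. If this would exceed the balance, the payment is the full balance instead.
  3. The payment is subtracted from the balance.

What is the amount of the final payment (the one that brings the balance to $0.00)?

$89.41

# | Opening | Interest | Payment | End bal
1 | $2,307.32 | $60.00 | $265.46 | $2,101.86
2 | $2,101.86 | $55.00 | $323.87 | $1,832.99
3 | $1,832.99 | $48.00 | $382.28 | $1,498.71
4 | $1,498.71 | $39.00 | $440.69 | $1,097.02
5 | $1,097.02 | $29.00 | $499.10 | $626.92
6 | $626.92 | $17.00 | $557.51 | $86.41
7 | $86.41 | $3.00 | $89.41 | $0.00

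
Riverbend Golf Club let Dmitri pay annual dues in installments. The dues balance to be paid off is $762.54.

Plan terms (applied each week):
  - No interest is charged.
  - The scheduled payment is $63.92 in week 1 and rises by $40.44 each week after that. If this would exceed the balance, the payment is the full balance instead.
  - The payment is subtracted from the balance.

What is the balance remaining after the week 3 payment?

$449.46

# | Opening | Payment | End bal
1 | $762.54 | $63.92 | $698.62
2 | $698.62 | $104.36 | $594.26
3 | $594.26 | $144.80 | $449.46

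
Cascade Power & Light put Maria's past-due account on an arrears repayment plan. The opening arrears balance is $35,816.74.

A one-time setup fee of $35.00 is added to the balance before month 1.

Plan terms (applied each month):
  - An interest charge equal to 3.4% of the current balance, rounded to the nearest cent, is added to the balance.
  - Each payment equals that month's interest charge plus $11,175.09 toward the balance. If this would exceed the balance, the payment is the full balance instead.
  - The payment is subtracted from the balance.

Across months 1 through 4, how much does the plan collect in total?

# | Opening | Interest | Payment | End bal
1 | $35,851.74 | $1,218.96 | $12,394.05 | $24,676.65
2 | $24,676.65 | $839.01 | $12,014.10 | $13,501.56
3 | $13,501.56 | $459.05 | $11,634.14 | $2,326.47
4 | $2,326.47 | $79.10 | $2,405.57 | $0.00
Total paid: $38,447.86

$38,447.86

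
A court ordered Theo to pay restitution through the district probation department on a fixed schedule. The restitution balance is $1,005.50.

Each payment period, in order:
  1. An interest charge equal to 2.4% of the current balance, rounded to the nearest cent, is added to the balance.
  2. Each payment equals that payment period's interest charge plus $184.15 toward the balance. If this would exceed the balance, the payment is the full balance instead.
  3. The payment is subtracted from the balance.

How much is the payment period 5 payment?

$190.60

Payment period 1: opening $1,005.50; interest $24.13 → $1,029.63; payment $208.28; balance $821.35
Payment period 2: opening $821.35; interest $19.71 → $841.06; payment $203.86; balance $637.20
Payment period 3: opening $637.20; interest $15.29 → $652.49; payment $199.44; balance $453.05
Payment period 4: opening $453.05; interest $10.87 → $463.92; payment $195.02; balance $268.90
Payment period 5: opening $268.90; interest $6.45 → $275.35; payment $190.60; balance $84.75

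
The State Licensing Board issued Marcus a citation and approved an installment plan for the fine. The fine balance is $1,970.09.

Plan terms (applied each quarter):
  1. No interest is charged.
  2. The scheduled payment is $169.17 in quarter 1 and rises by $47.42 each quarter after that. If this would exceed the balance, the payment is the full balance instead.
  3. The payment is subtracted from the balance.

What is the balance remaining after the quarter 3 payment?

$1,320.32

Quarter 1: $1,970.09 − $169.17 → $1,800.92
Quarter 2: $1,800.92 − $216.59 → $1,584.33
Quarter 3: $1,584.33 − $264.01 → $1,320.32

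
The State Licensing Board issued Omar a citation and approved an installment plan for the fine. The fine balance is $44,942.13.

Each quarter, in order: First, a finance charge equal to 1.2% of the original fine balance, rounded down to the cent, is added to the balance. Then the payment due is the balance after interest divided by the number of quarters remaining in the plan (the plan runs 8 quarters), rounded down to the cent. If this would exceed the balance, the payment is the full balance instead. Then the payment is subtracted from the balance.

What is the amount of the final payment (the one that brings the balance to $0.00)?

$7,083.52

Quarter 1: opening $44,942.13; interest $539.30 → $45,481.43; payment $5,685.17; balance $39,796.26
Quarter 2: opening $39,796.26; interest $539.30 → $40,335.56; payment $5,762.22; balance $34,573.34
Quarter 3: opening $34,573.34; interest $539.30 → $35,112.64; payment $5,852.10; balance $29,260.54
Quarter 4: opening $29,260.54; interest $539.30 → $29,799.84; payment $5,959.96; balance $23,839.88
Quarter 5: opening $23,839.88; interest $539.30 → $24,379.18; payment $6,094.79; balance $18,284.39
Quarter 6: opening $18,284.39; interest $539.30 → $18,823.69; payment $6,274.56; balance $12,549.13
Quarter 7: opening $12,549.13; interest $539.30 → $13,088.43; payment $6,544.21; balance $6,544.22
Quarter 8: opening $6,544.22; interest $539.30 → $7,083.52; payment $7,083.52; balance $0.00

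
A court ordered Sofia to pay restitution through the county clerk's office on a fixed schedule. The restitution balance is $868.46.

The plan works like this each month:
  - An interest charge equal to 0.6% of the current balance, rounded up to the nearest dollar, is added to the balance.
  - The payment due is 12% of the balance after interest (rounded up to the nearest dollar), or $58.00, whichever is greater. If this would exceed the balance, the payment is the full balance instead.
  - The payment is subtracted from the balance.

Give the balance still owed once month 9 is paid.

$252.46

Month 1: opening $868.46; interest $6.00 → $874.46; payment $105.00; balance $769.46
Month 2: opening $769.46; interest $5.00 → $774.46; payment $93.00; balance $681.46
Month 3: opening $681.46; interest $5.00 → $686.46; payment $83.00; balance $603.46
Month 4: opening $603.46; interest $4.00 → $607.46; payment $73.00; balance $534.46
Month 5: opening $534.46; interest $4.00 → $538.46; payment $65.00; balance $473.46
Month 6: opening $473.46; interest $3.00 → $476.46; payment $58.00; balance $418.46
Month 7: opening $418.46; interest $3.00 → $421.46; payment $58.00; balance $363.46
Month 8: opening $363.46; interest $3.00 → $366.46; payment $58.00; balance $308.46
Month 9: opening $308.46; interest $2.00 → $310.46; payment $58.00; balance $252.46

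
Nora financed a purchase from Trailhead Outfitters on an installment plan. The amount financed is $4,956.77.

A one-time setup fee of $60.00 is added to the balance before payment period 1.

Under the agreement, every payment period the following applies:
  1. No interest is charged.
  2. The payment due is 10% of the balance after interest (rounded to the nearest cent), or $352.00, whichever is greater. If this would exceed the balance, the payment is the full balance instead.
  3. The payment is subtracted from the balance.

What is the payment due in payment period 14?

$123.50

Payment period 1: opening $5,016.77; payment $501.68; balance $4,515.09
Payment period 2: opening $4,515.09; payment $451.51; balance $4,063.58
Payment period 3: opening $4,063.58; payment $406.36; balance $3,657.22
Payment period 4: opening $3,657.22; payment $365.72; balance $3,291.50
Payment period 5: opening $3,291.50; payment $352.00; balance $2,939.50
Payment period 6: opening $2,939.50; payment $352.00; balance $2,587.50
Payment period 7: opening $2,587.50; payment $352.00; balance $2,235.50
Payment period 8: opening $2,235.50; payment $352.00; balance $1,883.50
Payment period 9: opening $1,883.50; payment $352.00; balance $1,531.50
Payment period 10: opening $1,531.50; payment $352.00; balance $1,179.50
Payment period 11: opening $1,179.50; payment $352.00; balance $827.50
Payment period 12: opening $827.50; payment $352.00; balance $475.50
Payment period 13: opening $475.50; payment $352.00; balance $123.50
Payment period 14: opening $123.50; payment $123.50; balance $0.00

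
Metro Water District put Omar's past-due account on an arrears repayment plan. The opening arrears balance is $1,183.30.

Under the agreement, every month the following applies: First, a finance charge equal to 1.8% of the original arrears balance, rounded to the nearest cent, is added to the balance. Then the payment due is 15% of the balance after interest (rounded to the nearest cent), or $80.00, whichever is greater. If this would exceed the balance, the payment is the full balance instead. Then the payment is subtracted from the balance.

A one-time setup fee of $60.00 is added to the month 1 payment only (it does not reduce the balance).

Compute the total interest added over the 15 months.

$319.50

Month 1: $1,183.30 +$21.30 interest = $1,204.60; pay $180.69 (+ $60.00 fee) → $1,023.91
Month 2: $1,023.91 +$21.30 interest = $1,045.21; pay $156.78 → $888.43
Month 3: $888.43 +$21.30 interest = $909.73; pay $136.46 → $773.27
Month 4: $773.27 +$21.30 interest = $794.57; pay $119.19 → $675.38
Month 5: $675.38 +$21.30 interest = $696.68; pay $104.50 → $592.18
Month 6: $592.18 +$21.30 interest = $613.48; pay $92.02 → $521.46
Month 7: $521.46 +$21.30 interest = $542.76; pay $81.41 → $461.35
Month 8: $461.35 +$21.30 interest = $482.65; pay $80.00 → $402.65
Month 9: $402.65 +$21.30 interest = $423.95; pay $80.00 → $343.95
Month 10: $343.95 +$21.30 interest = $365.25; pay $80.00 → $285.25
Month 11: $285.25 +$21.30 interest = $306.55; pay $80.00 → $226.55
Month 12: $226.55 +$21.30 interest = $247.85; pay $80.00 → $167.85
Month 13: $167.85 +$21.30 interest = $189.15; pay $80.00 → $109.15
Month 14: $109.15 +$21.30 interest = $130.45; pay $80.00 → $50.45
Month 15: $50.45 +$21.30 interest = $71.75; pay $71.75 → $0.00
Total interest: $21.30 + $21.30 + $21.30 + $21.30 + $21.30 + $21.30 + $21.30 + $21.30 + $21.30 + $21.30 + $21.30 + $21.30 + $21.30 + $21.30 + $21.30 = $319.50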